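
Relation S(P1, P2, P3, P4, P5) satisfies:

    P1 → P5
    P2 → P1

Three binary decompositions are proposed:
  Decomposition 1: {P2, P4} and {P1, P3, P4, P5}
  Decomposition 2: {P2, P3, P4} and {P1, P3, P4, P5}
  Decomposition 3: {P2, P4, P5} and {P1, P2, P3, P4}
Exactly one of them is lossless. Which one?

Decomposition 1: common = {P4}, closure = {P4} → lossy.
Decomposition 2: common = {P3, P4}, closure = {P3, P4} → lossy.
Decomposition 3: common = {P2, P4}, closure = {P1, P2, P4, P5} → lossless.

Decomposition 3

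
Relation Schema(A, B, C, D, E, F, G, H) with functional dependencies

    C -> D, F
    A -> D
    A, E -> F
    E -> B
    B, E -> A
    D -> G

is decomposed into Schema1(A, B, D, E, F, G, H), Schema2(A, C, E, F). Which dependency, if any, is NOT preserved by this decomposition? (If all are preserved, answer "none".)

Check C → D, F: no single fragment contains all of {C, D, F}, and the restricted closure of {C} across the fragments never reaches {D, F}.
A → D is preserved.
A, E → F is preserved.
E → B is preserved.
B, E → A is preserved.
D → G is preserved.

C -> D, F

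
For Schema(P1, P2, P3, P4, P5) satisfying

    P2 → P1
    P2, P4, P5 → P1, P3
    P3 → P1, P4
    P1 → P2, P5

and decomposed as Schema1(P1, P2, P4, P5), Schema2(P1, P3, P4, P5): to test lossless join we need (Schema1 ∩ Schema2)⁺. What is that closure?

P1, P2, P3, P4, P5

Schema1 ∩ Schema2 = {P1, P4, P5}.
P1 → P2, P5 applies, adding P2
P2, P4, P5 → P1, P3 applies, adding P3
Closure: {P1, P2, P3, P4, P5}.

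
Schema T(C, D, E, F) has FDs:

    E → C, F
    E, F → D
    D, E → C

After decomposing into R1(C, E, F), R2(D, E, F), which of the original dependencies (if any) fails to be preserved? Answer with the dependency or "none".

none

E → C, F lies within R1.
E, F → D lies within R2.
D, E → C: restricted closure across fragments reaches C.
Every dependency is enforceable on the fragments, so the decomposition is dependency-preserving.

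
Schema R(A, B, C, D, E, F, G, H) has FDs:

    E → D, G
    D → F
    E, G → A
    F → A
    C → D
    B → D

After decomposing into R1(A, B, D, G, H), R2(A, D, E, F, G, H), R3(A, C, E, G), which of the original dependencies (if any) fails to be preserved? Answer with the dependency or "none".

Check C → D: no single fragment contains all of {C, D}, and the restricted closure of {C} across the fragments never reaches {D}.
E → D, G is preserved.
D → F is preserved.
E, G → A is preserved.
F → A is preserved.
B → D is preserved.

C → D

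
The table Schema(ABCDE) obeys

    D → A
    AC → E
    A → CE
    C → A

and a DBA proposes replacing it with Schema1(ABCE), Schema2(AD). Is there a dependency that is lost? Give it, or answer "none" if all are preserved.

none

D → A lies within Schema2.
AC → E lies within Schema1.
A → CE lies within Schema1.
C → A lies within Schema1.
Every dependency is enforceable on the fragments, so the decomposition is dependency-preserving.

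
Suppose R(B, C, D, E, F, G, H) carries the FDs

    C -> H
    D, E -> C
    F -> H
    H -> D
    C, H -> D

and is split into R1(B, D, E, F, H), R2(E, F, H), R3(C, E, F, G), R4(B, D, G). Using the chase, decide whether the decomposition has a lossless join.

Chase test. Columns are B, C, D, E, F, G, H; row i has aⱼ where attribute j ∈ Ri, else bᵢⱼ.
Initial tableau (one row per fragment):
  row 1: a1 b12 a3 a4 a5 b16 a7
  row 2: b21 b22 b23 a4 a5 b26 a7
  row 3: b31 a2 b33 a4 a5 a6 b37
  row 4: a1 b42 a3 b44 b45 a6 b47
Rows 1 and 3 agree on F; apply F→H and equate their H entries.
Rows 1 and 2 agree on H; apply H→D and equate their D entries.
Rows 1 and 3 agree on H; apply H→D and equate their D entries.
Rows 1 and 2 agree on D, E; apply D, E→C and equate their C entries.
Rows 1 and 3 agree on D, E; apply D, E→C and equate their C entries.
No row becomes fully distinguished — the join is lossy.

No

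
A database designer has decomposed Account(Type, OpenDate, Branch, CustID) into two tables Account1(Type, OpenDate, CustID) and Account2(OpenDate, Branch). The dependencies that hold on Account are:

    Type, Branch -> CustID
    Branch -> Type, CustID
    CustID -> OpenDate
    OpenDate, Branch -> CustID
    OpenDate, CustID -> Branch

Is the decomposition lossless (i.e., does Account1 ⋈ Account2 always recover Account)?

No

Common attributes: Account1 ∩ Account2 = {OpenDate}.
No dependency enlarges {OpenDate}, so (OpenDate)⁺ = {OpenDate}.
The closure contains neither all of Account1 = {Type, OpenDate, CustID} nor all of Account2 = {OpenDate, Branch}, so the common attributes are not a superkey of either fragment. The join is lossy.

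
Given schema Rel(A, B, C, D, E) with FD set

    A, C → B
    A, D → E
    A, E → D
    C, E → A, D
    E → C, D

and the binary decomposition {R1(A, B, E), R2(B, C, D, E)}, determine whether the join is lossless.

Yes

Common attributes: R1 ∩ R2 = {B, E}.
Closure of {B, E}: E → C, D applies, adding C, D; C, E → A, D applies, adding A. So (B, E)⁺ = {A, B, C, D, E}.
This closure contains every attribute of R1, so R1 ∩ R2 → R1. The join is lossless.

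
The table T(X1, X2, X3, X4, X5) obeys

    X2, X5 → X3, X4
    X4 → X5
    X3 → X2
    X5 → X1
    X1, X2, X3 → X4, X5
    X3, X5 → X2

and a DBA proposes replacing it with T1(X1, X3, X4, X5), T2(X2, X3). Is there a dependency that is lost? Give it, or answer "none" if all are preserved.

X2, X5 → X3, X4

Check X2, X5 → X3, X4: no single fragment contains all of {X2, X3, X4, X5}, and the restricted closure of {X2, X5} across the fragments never reaches {X3, X4}.
X4 → X5 is preserved.
X3 → X2 is preserved.
X5 → X1 is preserved.
X1, X2, X3 → X4, X5 is preserved.
X3, X5 → X2 is preserved.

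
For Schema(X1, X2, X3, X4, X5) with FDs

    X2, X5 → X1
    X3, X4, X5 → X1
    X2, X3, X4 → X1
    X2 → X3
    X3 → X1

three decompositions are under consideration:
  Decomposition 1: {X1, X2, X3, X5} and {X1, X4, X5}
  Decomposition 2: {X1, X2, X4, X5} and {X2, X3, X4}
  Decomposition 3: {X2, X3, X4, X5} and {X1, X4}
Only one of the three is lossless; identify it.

Decomposition 2

Decomposition 1: common = {X1, X5}, closure = {X1, X5} → lossy.
Decomposition 2: common = {X2, X4}, closure = {X1, X2, X3, X4} → lossless.
Decomposition 3: common = {X4}, closure = {X4} → lossy.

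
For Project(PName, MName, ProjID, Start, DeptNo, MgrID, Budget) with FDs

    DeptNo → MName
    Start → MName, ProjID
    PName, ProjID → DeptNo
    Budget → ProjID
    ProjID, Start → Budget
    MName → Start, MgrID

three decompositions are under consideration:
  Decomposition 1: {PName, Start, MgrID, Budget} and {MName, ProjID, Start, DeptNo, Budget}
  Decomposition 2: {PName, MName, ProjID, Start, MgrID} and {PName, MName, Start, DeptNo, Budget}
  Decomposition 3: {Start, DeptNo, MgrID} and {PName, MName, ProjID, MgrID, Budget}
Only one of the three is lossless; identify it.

Decomposition 1: common = {Start, Budget}, closure = {MName, ProjID, Start, MgrID, Budget} → lossy.
Decomposition 2: common = {PName, MName, Start}, closure = {PName, MName, ProjID, Start, DeptNo, MgrID, Budget} → lossless.
Decomposition 3: common = {MgrID}, closure = {MgrID} → lossy.

Decomposition 2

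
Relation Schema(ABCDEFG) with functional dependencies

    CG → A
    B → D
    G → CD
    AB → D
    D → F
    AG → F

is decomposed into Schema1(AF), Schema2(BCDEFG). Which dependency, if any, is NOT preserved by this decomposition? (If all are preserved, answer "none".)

Check CG → A: no single fragment contains all of {ACG}, and the restricted closure of {CG} across the fragments never reaches {A}.
B → D is preserved.
G → CD is preserved.
AB → D is preserved.
D → F is preserved.
AG → F is preserved.

CG → A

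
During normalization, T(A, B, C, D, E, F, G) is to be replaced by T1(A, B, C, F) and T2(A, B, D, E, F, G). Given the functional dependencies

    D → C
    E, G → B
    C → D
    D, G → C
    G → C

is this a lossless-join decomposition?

No

Common attributes: T1 ∩ T2 = {A, B, F}.
No dependency enlarges {A, B, F}, so (A, B, F)⁺ = {A, B, F}.
The closure contains neither all of T1 = {A, B, C, F} nor all of T2 = {A, B, D, E, F, G}, so the common attributes are not a superkey of either fragment. The join is lossy.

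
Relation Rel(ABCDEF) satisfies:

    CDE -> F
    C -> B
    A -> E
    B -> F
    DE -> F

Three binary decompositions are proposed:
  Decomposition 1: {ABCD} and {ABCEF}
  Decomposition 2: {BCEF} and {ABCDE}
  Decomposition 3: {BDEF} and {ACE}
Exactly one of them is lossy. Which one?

Decomposition 1: common = {ABC}, closure = {ABCEF} → lossless.
Decomposition 2: common = {BCE}, closure = {BCEF} → lossless.
Decomposition 3: common = {E}, closure = {E} → lossy.

Decomposition 3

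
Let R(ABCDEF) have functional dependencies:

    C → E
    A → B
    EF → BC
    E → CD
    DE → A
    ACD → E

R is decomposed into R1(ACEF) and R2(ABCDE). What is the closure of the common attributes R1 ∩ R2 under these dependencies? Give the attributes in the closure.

ABCDE

R1 ∩ R2 = {ACE}.
A → B applies, adding B
E → CD applies, adding D
Closure: {ABCDE}.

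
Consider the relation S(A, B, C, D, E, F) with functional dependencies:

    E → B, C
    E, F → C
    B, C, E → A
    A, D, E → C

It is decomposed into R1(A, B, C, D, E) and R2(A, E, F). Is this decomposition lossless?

Common attributes: R1 ∩ R2 = {A, E}.
Closure of {A, E}: E → B, C applies, adding B, C. So (A, E)⁺ = {A, B, C, E}.
The closure contains neither all of R1 = {A, B, C, D, E} nor all of R2 = {A, E, F}, so the common attributes are not a superkey of either fragment. The join is lossy.

No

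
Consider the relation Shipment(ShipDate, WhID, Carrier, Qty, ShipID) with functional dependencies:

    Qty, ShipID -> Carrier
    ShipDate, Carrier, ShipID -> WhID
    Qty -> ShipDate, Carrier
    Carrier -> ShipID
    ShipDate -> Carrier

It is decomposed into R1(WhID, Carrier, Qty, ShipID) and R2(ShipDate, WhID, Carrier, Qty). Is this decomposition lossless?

Common attributes: R1 ∩ R2 = {WhID, Carrier, Qty}.
Closure of {WhID, Carrier, Qty}: Qty → ShipDate, Carrier applies, adding ShipDate; Carrier → ShipID applies, adding ShipID. So (WhID, Carrier, Qty)⁺ = {ShipDate, WhID, Carrier, Qty, ShipID}.
This closure contains every attribute of R1, so R1 ∩ R2 → R1. The join is lossless.

Yes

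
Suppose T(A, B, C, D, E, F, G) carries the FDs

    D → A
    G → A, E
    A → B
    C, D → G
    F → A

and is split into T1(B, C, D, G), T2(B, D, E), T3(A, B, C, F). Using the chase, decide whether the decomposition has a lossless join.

Chase test. Columns are A, B, C, D, E, F, G; row i has aⱼ where attribute j ∈ Ti, else bᵢⱼ.
Initial tableau (one row per fragment):
  row 1: b11 a2 a3 a4 b15 b16 a7
  row 2: b21 a2 b23 a4 a5 b26 b27
  row 3: a1 a2 a3 b34 b35 a6 b37
Rows 1 and 2 agree on D; apply D→A and equate their A entries.
No row becomes fully distinguished — the join is lossy.

No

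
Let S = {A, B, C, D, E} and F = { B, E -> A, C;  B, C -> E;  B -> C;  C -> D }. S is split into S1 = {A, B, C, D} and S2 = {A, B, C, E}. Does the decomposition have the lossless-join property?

Common attributes: S1 ∩ S2 = {A, B, C}.
Closure of {A, B, C}: B, C → E applies, adding E; C → D applies, adding D. So (A, B, C)⁺ = {A, B, C, D, E}.
This closure contains every attribute of S1, so S1 ∩ S2 → S1. The join is lossless.

Yes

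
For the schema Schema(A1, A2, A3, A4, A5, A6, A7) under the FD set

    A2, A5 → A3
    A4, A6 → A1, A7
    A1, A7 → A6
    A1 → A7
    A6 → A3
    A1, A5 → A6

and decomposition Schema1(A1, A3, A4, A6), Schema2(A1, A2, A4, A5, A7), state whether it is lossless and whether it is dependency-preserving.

lossless but not dependency-preserving

Lossless test: (A1, A4)⁺ = {A1, A3, A4, A6, A7}, which contains all of one fragment — lossless.
Dependency preservation: the restricted closure of {A2, A5} across the fragments never reaches {A3}, so A2, A5 → A3 cannot be enforced without a join — not preserved.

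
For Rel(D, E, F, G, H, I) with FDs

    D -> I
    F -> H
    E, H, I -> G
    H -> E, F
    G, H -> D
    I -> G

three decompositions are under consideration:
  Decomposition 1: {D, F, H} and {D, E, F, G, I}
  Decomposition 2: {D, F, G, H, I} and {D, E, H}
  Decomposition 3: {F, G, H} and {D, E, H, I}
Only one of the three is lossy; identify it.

Decomposition 3

Decomposition 1: common = {D, F}, closure = {D, E, F, G, H, I} → lossless.
Decomposition 2: common = {D, H}, closure = {D, E, F, G, H, I} → lossless.
Decomposition 3: common = {H}, closure = {E, F, H} → lossy.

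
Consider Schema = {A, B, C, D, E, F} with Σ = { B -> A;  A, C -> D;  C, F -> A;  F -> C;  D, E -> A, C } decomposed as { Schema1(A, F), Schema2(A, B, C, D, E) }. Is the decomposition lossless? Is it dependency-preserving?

lossy and not dependency-preserving

Lossless test: (A)⁺ = {A}, which is a superkey of neither fragment — lossy.
Dependency preservation: the restricted closure of {F} across the fragments never reaches {C}, so F → C cannot be enforced without a join — not preserved.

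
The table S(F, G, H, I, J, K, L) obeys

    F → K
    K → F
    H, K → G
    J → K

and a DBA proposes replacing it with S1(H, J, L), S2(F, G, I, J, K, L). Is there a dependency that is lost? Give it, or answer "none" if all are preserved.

Check H, K → G: no single fragment contains all of {G, H, K}, and the restricted closure of {H, K} across the fragments never reaches {G}.
F → K is preserved.
K → F is preserved.
J → K is preserved.

H, K → G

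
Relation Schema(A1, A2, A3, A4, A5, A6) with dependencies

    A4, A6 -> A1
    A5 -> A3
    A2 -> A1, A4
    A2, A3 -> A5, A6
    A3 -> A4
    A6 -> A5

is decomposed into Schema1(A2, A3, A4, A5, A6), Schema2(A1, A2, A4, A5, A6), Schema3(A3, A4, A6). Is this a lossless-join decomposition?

Yes

Chase test. Columns are A1, A2, A3, A4, A5, A6; row i has aⱼ where attribute j ∈ Schemai, else bᵢⱼ.
Initial tableau (one row per fragment):
  row 1: b11 a2 a3 a4 a5 a6
  row 2: a1 a2 b23 a4 a5 a6
  row 3: b31 b32 a3 a4 b35 a6
Rows 1 and 2 agree on A4, A6; apply A4, A6→A1 and equate their A1 entries.
Rows 1 and 3 agree on A4, A6; apply A4, A6→A1 and equate their A1 entries.
Rows 1 and 2 agree on A5; apply A5→A3 and equate their A3 entries.
Rows 1 and 3 agree on A6; apply A6→A5 and equate their A5 entries.
Row 1 is now all distinguished symbols — the join is lossless.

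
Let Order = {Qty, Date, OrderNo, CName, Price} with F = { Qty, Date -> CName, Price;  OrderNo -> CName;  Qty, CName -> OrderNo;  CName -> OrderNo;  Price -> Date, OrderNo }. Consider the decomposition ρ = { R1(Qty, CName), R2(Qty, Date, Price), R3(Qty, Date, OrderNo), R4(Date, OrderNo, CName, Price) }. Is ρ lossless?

Chase test. Columns are Qty, Date, OrderNo, CName, Price; row i has aⱼ where attribute j ∈ Ri, else bᵢⱼ.
Initial tableau (one row per fragment):
  row 1: a1 b12 b13 a4 b15
  row 2: a1 a2 b23 b24 a5
  row 3: a1 a2 a3 b34 b35
  row 4: b41 a2 a3 a4 a5
Rows 2 and 3 agree on Qty, Date; apply Qty, Date→CName, Price and equate their CName, Price entries.
Rows 3 and 4 agree on OrderNo; apply OrderNo→CName and equate their CName entries.
Rows 1 and 2 agree on Qty, CName; apply Qty, CName→OrderNo and equate their OrderNo entries.
Rows 1 and 3 agree on Qty, CName; apply Qty, CName→OrderNo and equate their OrderNo entries.
Row 2 is now all distinguished symbols — the join is lossless.

Yes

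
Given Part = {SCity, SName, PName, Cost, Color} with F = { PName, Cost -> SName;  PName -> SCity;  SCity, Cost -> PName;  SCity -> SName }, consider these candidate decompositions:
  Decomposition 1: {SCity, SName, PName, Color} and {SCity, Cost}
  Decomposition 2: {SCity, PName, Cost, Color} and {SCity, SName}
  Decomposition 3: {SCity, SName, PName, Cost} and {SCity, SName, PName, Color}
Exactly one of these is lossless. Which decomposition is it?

Decomposition 2

Decomposition 1: common = {SCity}, closure = {SCity, SName} → lossy.
Decomposition 2: common = {SCity}, closure = {SCity, SName} → lossless.
Decomposition 3: common = {SCity, SName, PName}, closure = {SCity, SName, PName} → lossy.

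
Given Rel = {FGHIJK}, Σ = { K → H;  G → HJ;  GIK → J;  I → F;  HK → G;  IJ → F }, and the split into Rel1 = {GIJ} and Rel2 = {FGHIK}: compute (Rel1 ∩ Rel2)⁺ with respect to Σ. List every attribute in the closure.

Rel1 ∩ Rel2 = {GI}.
G → HJ applies, adding HJ
I → F applies, adding F
Closure: {FGHIJ}.

FGHIJ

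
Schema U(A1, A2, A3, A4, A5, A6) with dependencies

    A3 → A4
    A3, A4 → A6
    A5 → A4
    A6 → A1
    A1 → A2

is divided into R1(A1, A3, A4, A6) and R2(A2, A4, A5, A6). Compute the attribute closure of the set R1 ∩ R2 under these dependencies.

R1 ∩ R2 = {A4, A6}.
A6 → A1 applies, adding A1
A1 → A2 applies, adding A2
Closure: {A1, A2, A4, A6}.

A1, A2, A4, A6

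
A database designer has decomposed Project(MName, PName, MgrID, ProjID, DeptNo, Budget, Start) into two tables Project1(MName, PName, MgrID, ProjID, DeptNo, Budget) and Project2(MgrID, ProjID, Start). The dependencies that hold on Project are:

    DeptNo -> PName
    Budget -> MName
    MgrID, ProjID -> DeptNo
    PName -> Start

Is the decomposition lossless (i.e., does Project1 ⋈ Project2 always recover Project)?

Yes

Common attributes: Project1 ∩ Project2 = {MgrID, ProjID}.
Closure of {MgrID, ProjID}: MgrID, ProjID → DeptNo applies, adding DeptNo; DeptNo → PName applies, adding PName; PName → Start applies, adding Start. So (MgrID, ProjID)⁺ = {PName, MgrID, ProjID, DeptNo, Start}.
This closure contains every attribute of Project2, so Project1 ∩ Project2 → Project2. The join is lossless.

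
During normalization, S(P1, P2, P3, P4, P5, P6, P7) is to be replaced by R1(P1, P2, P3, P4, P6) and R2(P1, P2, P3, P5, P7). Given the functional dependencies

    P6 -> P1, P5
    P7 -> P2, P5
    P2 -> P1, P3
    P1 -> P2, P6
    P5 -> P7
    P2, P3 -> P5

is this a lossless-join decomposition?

Common attributes: R1 ∩ R2 = {P1, P2, P3}.
Closure of {P1, P2, P3}: P1 → P2, P6 applies, adding P6; P2, P3 → P5 applies, adding P5; P5 → P7 applies, adding P7. So (P1, P2, P3)⁺ = {P1, P2, P3, P5, P6, P7}.
This closure contains every attribute of R2, so R1 ∩ R2 → R2. The join is lossless.

Yes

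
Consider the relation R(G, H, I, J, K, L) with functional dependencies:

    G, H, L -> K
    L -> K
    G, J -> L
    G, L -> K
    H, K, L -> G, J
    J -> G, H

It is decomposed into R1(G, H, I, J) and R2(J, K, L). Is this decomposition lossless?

Common attributes: R1 ∩ R2 = {J}.
Closure of {J}: J → G, H applies, adding G, H; G, J → L applies, adding L; G, L → K applies, adding K. So (J)⁺ = {G, H, J, K, L}.
This closure contains every attribute of R2, so R1 ∩ R2 → R2. The join is lossless.

Yes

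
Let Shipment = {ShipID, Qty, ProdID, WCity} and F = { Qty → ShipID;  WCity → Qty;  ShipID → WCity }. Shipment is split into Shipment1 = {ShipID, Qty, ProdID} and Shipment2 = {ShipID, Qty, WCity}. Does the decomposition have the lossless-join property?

Common attributes: Shipment1 ∩ Shipment2 = {ShipID, Qty}.
Closure of {ShipID, Qty}: ShipID → WCity applies, adding WCity. So (ShipID, Qty)⁺ = {ShipID, Qty, WCity}.
This closure contains every attribute of Shipment2, so Shipment1 ∩ Shipment2 → Shipment2. The join is lossless.

Yes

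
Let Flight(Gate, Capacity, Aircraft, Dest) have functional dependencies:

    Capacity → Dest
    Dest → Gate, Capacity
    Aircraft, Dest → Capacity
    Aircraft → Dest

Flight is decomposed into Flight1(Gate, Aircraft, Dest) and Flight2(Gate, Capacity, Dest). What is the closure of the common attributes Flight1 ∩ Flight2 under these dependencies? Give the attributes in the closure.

Flight1 ∩ Flight2 = {Gate, Dest}.
Dest → Gate, Capacity applies, adding Capacity
Closure: {Gate, Capacity, Dest}.

Gate, Capacity, Dest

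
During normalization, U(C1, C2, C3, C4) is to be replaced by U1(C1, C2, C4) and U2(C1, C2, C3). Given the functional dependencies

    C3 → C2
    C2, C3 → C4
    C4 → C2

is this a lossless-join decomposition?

Common attributes: U1 ∩ U2 = {C1, C2}.
No dependency enlarges {C1, C2}, so (C1, C2)⁺ = {C1, C2}.
The closure contains neither all of U1 = {C1, C2, C4} nor all of U2 = {C1, C2, C3}, so the common attributes are not a superkey of either fragment. The join is lossy.

No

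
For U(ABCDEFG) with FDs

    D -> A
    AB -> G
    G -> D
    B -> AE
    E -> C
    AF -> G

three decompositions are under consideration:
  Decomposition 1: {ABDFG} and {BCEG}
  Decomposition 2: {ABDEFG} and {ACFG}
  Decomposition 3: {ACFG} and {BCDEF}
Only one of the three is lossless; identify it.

Decomposition 1: common = {BG}, closure = {ABCDEG} → lossless.
Decomposition 2: common = {AFG}, closure = {ADFG} → lossy.
Decomposition 3: common = {CF}, closure = {CF} → lossy.

Decomposition 1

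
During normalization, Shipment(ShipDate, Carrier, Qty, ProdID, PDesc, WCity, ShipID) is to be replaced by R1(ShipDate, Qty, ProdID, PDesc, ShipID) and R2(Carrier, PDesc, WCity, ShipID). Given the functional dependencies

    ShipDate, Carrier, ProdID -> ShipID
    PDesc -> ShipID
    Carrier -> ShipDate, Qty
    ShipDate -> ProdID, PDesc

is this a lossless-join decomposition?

Common attributes: R1 ∩ R2 = {PDesc, ShipID}.
No dependency enlarges {PDesc, ShipID}, so (PDesc, ShipID)⁺ = {PDesc, ShipID}.
The closure contains neither all of R1 = {ShipDate, Qty, ProdID, PDesc, ShipID} nor all of R2 = {Carrier, PDesc, WCity, ShipID}, so the common attributes are not a superkey of either fragment. The join is lossy.

No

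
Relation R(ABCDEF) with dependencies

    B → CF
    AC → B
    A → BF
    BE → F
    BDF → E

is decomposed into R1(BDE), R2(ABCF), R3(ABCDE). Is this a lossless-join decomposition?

Chase test. Columns are ABCDEF; row i has aⱼ where attribute j ∈ Ri, else bᵢⱼ.
Initial tableau (one row per fragment):
  row 1: b11 a2 b13 a4 a5 b16
  row 2: a1 a2 a3 b24 b25 a6
  row 3: a1 a2 a3 a4 a5 b36
Rows 1 and 2 agree on B; apply B→CF and equate their CF entries.
Rows 1 and 3 agree on B; apply B→CF and equate their CF entries.
Row 3 is now all distinguished symbols — the join is lossless.

Yes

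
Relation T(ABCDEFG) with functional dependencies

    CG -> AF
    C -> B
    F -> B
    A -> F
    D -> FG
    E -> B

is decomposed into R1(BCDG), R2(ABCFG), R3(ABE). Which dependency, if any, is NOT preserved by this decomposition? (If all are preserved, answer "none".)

D -> FG

Check D → FG: no single fragment contains all of {DFG}, and the restricted closure of {D} across the fragments never reaches {FG}.
CG → AF is preserved.
C → B is preserved.
F → B is preserved.
A → F is preserved.
E → B is preserved.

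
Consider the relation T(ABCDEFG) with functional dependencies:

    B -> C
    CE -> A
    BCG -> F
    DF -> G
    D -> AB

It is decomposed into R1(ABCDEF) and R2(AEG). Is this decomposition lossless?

Common attributes: R1 ∩ R2 = {AE}.
No dependency enlarges {AE}, so (AE)⁺ = {AE}.
The closure contains neither all of R1 = {ABCDEF} nor all of R2 = {AEG}, so the common attributes are not a superkey of either fragment. The join is lossy.

No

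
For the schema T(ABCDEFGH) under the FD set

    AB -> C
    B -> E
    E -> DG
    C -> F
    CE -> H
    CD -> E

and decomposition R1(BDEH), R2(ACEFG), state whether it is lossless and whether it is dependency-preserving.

lossy and not dependency-preserving

Lossless test: (E)⁺ = {DEG}, which is a superkey of neither fragment — lossy.
Dependency preservation: the restricted closure of {AB} across the fragments never reaches {C}, so AB → C cannot be enforced without a join — not preserved.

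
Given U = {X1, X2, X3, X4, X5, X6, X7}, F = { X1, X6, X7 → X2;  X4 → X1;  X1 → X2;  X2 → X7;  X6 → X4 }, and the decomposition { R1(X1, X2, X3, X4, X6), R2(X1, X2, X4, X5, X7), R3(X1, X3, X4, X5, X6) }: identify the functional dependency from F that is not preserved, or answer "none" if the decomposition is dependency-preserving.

none

X1, X6, X7 → X2: restricted closure across fragments reaches X2.
X4 → X1 lies within R1.
X1 → X2 lies within R1.
X2 → X7 lies within R2.
X6 → X4 lies within R1.
Every dependency is enforceable on the fragments, so the decomposition is dependency-preserving.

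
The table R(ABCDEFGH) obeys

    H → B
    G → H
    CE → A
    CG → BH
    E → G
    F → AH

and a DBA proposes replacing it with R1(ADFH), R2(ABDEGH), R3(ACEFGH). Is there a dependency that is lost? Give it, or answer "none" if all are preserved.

none

H → B lies within R2.
G → H lies within R2.
CE → A lies within R3.
CG → BH: restricted closure across fragments reaches BH.
E → G lies within R2.
F → AH lies within R1.
Every dependency is enforceable on the fragments, so the decomposition is dependency-preserving.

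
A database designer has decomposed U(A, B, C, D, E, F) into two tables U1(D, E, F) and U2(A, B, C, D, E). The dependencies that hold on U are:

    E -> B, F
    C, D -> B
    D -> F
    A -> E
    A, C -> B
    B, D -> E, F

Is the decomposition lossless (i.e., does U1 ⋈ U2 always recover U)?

Common attributes: U1 ∩ U2 = {D, E}.
Closure of {D, E}: E → B, F applies, adding B, F. So (D, E)⁺ = {B, D, E, F}.
This closure contains every attribute of U1, so U1 ∩ U2 → U1. The join is lossless.

Yes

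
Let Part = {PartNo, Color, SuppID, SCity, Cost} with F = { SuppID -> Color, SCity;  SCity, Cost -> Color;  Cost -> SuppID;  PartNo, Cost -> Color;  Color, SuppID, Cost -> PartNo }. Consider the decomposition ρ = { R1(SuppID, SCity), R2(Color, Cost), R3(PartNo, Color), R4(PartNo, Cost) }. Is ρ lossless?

Chase test. Columns are PartNo, Color, SuppID, SCity, Cost; row i has aⱼ where attribute j ∈ Ri, else bᵢⱼ.
Initial tableau (one row per fragment):
  row 1: b11 b12 a3 a4 b15
  row 2: b21 a2 b23 b24 a5
  row 3: a1 a2 b33 b34 b35
  row 4: a1 b42 b43 b44 a5
Rows 2 and 4 agree on Cost; apply Cost→SuppID and equate their SuppID entries.
Rows 2 and 4 agree on SuppID; apply SuppID→Color, SCity and equate their Color, SCity entries.
Rows 2 and 4 agree on Color, SuppID, Cost; apply Color, SuppID, Cost→PartNo and equate their PartNo entries.
No row becomes fully distinguished — the join is lossy.

No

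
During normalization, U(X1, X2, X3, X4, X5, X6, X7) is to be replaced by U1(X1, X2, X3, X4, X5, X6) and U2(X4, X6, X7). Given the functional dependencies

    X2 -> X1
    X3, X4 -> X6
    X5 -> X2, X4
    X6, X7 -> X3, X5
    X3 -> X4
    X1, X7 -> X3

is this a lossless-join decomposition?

Common attributes: U1 ∩ U2 = {X4, X6}.
No dependency enlarges {X4, X6}, so (X4, X6)⁺ = {X4, X6}.
The closure contains neither all of U1 = {X1, X2, X3, X4, X5, X6} nor all of U2 = {X4, X6, X7}, so the common attributes are not a superkey of either fragment. The join is lossy.

No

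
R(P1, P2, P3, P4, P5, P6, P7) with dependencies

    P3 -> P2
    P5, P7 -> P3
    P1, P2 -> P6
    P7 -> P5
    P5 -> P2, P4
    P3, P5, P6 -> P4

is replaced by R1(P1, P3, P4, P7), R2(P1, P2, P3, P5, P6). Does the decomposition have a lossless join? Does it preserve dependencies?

Lossless test: (P1, P3)⁺ = {P1, P2, P3, P6}, which is a superkey of neither fragment — lossy.
Dependency preservation: the restricted closure of {P7} across the fragments never reaches {P5}, so P7 → P5 cannot be enforced without a join — not preserved.

lossy and not dependency-preserving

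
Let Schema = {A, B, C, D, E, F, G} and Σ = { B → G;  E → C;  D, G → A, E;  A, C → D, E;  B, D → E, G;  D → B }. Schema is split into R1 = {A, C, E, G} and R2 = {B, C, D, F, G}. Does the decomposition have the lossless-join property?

Common attributes: R1 ∩ R2 = {C, G}.
No dependency enlarges {C, G}, so (C, G)⁺ = {C, G}.
The closure contains neither all of R1 = {A, C, E, G} nor all of R2 = {B, C, D, F, G}, so the common attributes are not a superkey of either fragment. The join is lossy.

No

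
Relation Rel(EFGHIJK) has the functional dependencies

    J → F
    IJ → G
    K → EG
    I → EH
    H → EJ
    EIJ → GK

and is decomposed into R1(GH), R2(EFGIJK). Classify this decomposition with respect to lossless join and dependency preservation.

Lossless test: (G)⁺ = {G}, which is a superkey of neither fragment — lossy.
Dependency preservation: the restricted closure of {I} across the fragments never reaches {EH}, so I → EH cannot be enforced without a join — not preserved.

lossy and not dependency-preserving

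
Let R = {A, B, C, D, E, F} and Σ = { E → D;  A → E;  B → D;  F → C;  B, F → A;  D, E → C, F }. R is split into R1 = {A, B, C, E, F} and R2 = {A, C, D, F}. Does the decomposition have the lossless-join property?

Yes

Common attributes: R1 ∩ R2 = {A, C, F}.
Closure of {A, C, F}: A → E applies, adding E; E → D applies, adding D. So (A, C, F)⁺ = {A, C, D, E, F}.
This closure contains every attribute of R2, so R1 ∩ R2 → R2. The join is lossless.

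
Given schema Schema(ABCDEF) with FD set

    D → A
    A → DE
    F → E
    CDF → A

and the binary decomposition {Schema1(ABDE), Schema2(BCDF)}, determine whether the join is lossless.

Yes

Common attributes: Schema1 ∩ Schema2 = {BD}.
Closure of {BD}: D → A applies, adding A; A → DE applies, adding E. So (BD)⁺ = {ABDE}.
This closure contains every attribute of Schema1, so Schema1 ∩ Schema2 → Schema1. The join is lossless.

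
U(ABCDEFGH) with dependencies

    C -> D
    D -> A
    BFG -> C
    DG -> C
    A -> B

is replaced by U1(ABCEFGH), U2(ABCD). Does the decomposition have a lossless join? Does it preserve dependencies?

Lossless test: (ABC)⁺ = {ABCD}, which contains all of one fragment — lossless.
Dependency preservation: the restricted closure of {DG} across the fragments never reaches {C}, so DG → C cannot be enforced without a join — not preserved.

lossless but not dependency-preserving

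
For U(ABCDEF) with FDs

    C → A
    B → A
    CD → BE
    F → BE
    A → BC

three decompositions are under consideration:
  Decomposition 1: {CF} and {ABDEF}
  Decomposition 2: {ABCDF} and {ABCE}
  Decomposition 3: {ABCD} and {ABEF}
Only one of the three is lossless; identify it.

Decomposition 1

Decomposition 1: common = {F}, closure = {ABCEF} → lossless.
Decomposition 2: common = {ABC}, closure = {ABC} → lossy.
Decomposition 3: common = {AB}, closure = {ABC} → lossy.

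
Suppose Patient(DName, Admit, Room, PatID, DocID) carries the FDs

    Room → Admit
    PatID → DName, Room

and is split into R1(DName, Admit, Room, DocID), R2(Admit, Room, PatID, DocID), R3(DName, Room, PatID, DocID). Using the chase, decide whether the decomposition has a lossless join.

Yes

Chase test. Columns are DName, Admit, Room, PatID, DocID; row i has aⱼ where attribute j ∈ Ri, else bᵢⱼ.
Initial tableau (one row per fragment):
  row 1: a1 a2 a3 b14 a5
  row 2: b21 a2 a3 a4 a5
  row 3: a1 b32 a3 a4 a5
Rows 1 and 3 agree on Room; apply Room→Admit and equate their Admit entries.
Rows 2 and 3 agree on PatID; apply PatID→DName, Room and equate their DName, Room entries.
Row 2 is now all distinguished symbols — the join is lossless.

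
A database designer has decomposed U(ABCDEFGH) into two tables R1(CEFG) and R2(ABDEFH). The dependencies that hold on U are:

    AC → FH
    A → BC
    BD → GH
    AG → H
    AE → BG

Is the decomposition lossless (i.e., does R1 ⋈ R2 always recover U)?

No

Common attributes: R1 ∩ R2 = {EF}.
No dependency enlarges {EF}, so (EF)⁺ = {EF}.
The closure contains neither all of R1 = {CEFG} nor all of R2 = {ABDEFH}, so the common attributes are not a superkey of either fragment. The join is lossy.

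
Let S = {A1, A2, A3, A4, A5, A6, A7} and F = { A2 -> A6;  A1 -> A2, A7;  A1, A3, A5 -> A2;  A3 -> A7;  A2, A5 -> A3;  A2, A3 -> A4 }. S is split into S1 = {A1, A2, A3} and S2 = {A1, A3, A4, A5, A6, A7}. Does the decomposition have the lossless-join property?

Common attributes: S1 ∩ S2 = {A1, A3}.
Closure of {A1, A3}: A1 → A2, A7 applies, adding A2, A7; A2, A3 → A4 applies, adding A4; A2 → A6 applies, adding A6. So (A1, A3)⁺ = {A1, A2, A3, A4, A6, A7}.
This closure contains every attribute of S1, so S1 ∩ S2 → S1. The join is lossless.

Yes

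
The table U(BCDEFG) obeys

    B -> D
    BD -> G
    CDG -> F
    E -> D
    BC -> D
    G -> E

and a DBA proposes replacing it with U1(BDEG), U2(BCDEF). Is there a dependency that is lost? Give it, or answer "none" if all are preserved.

CDG -> F

Check CDG → F: no single fragment contains all of {CDFG}, and the restricted closure of {CDG} across the fragments never reaches {F}.
B → D is preserved.
BD → G is preserved.
E → D is preserved.
BC → D is preserved.
G → E is preserved.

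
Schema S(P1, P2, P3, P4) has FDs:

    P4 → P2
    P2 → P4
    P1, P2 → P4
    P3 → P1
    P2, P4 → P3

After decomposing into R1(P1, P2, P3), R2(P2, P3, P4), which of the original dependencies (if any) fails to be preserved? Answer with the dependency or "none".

none

P4 → P2 lies within R2.
P2 → P4 lies within R2.
P1, P2 → P4: restricted closure across fragments reaches P4.
P3 → P1 lies within R1.
P2, P4 → P3 lies within R2.
Every dependency is enforceable on the fragments, so the decomposition is dependency-preserving.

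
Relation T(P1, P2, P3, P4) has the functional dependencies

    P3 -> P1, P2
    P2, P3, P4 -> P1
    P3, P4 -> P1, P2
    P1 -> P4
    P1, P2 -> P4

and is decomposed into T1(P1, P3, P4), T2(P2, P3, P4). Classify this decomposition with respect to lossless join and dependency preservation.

lossless and dependency-preserving

Lossless test: (P3, P4)⁺ = {P1, P2, P3, P4}, which contains all of one fragment — lossless.
Dependency preservation: P3 → P1, P2; P2, P3, P4 → P1; P3, P4 → P1, P2; P1, P2 → P4 are not contained in any single fragment, but the restricted closure of each left-hand side across the fragments still reaches the right-hand side; the remaining FDs each lie inside some fragment. All dependencies are preserved.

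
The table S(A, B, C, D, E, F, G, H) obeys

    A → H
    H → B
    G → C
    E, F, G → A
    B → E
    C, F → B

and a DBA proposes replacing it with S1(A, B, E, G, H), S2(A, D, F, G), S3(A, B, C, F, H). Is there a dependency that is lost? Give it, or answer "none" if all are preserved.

Check G → C: no single fragment contains all of {C, G}, and the restricted closure of {G} across the fragments never reaches {C}.
A → H is preserved.
H → B is preserved.
E, F, G → A is preserved.
B → E is preserved.
C, F → B is preserved.

G → C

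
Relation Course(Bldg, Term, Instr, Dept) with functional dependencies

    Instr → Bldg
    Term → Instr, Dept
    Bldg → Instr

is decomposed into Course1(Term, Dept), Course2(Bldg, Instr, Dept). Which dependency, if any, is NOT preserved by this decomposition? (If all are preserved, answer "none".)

Check Term → Instr, Dept: no single fragment contains all of {Term, Instr, Dept}, and the restricted closure of {Term} across the fragments never reaches {Instr, Dept}.
Instr → Bldg is preserved.
Bldg → Instr is preserved.

Term → Instr, Dept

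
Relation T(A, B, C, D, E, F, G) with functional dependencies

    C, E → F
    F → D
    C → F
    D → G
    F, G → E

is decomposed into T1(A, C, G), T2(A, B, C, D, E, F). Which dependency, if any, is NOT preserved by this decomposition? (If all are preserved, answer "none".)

Check D → G: no single fragment contains all of {D, G}, and the restricted closure of {D} across the fragments never reaches {G}.
C, E → F is preserved.
F → D is preserved.
C → F is preserved.
F, G → E is preserved.

D → G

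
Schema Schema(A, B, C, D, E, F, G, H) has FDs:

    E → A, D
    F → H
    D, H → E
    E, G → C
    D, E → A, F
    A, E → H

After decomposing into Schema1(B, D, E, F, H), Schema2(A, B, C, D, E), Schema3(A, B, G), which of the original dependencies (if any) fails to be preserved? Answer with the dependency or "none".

Check E, G → C: no single fragment contains all of {C, E, G}, and the restricted closure of {E, G} across the fragments never reaches {C}.
E → A, D is preserved.
F → H is preserved.
D, H → E is preserved.
D, E → A, F is preserved.
A, E → H is preserved.

E, G → C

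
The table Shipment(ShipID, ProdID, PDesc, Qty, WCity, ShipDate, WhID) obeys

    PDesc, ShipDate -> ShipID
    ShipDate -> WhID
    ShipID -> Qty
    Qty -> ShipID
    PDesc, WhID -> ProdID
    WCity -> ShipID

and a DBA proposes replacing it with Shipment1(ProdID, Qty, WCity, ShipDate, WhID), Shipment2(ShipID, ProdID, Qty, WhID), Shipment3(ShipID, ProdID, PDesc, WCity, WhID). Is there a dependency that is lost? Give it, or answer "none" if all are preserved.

Check PDesc, ShipDate → ShipID: no single fragment contains all of {ShipID, PDesc, ShipDate}, and the restricted closure of {PDesc, ShipDate} across the fragments never reaches {ShipID}.
ShipDate → WhID is preserved.
ShipID → Qty is preserved.
Qty → ShipID is preserved.
PDesc, WhID → ProdID is preserved.
WCity → ShipID is preserved.

PDesc, ShipDate -> ShipID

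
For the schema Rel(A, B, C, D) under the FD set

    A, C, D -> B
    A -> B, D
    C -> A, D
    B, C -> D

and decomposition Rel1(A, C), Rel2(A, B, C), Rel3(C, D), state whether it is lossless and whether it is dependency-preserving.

Lossless test (chase): Rows 1 and 2 agree on A; apply A→B, D and equate their B, D entries. Rows 1 and 3 agree on C; apply C→A, D and equate their A, D entries. Rows 1 and 3 agree on A, C, D; apply A, C, D→B and equate their B entries. Row 1 is now all distinguished symbols — the join is lossless.
Dependency preservation: the restricted closure of {A} across the fragments never reaches {B, D}, so A → B, D cannot be enforced without a join — not preserved.

lossless but not dependency-preserving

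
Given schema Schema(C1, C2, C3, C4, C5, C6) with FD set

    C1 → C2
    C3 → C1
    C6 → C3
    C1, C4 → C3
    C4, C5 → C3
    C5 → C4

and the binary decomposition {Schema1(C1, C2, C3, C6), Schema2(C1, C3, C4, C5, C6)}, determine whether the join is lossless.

Common attributes: Schema1 ∩ Schema2 = {C1, C3, C6}.
Closure of {C1, C3, C6}: C1 → C2 applies, adding C2. So (C1, C3, C6)⁺ = {C1, C2, C3, C6}.
This closure contains every attribute of Schema1, so Schema1 ∩ Schema2 → Schema1. The join is lossless.

Yes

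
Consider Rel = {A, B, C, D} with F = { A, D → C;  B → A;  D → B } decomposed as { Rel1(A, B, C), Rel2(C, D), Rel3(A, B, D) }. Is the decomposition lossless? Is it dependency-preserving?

lossless and dependency-preserving

Lossless test (chase): Rows 2 and 3 agree on D; apply D→B and equate their B entries. Rows 1 and 2 agree on B; apply B→A and equate their A entries. Rows 2 and 3 agree on A, D; apply A, D→C and equate their C entries. Row 2 is now all distinguished symbols — the join is lossless.
Dependency preservation: A, D → C is not contained in any single fragment, but the restricted closure of its left-hand side across the fragments still reaches the right-hand side; the remaining FDs each lie inside some fragment. All dependencies are preserved.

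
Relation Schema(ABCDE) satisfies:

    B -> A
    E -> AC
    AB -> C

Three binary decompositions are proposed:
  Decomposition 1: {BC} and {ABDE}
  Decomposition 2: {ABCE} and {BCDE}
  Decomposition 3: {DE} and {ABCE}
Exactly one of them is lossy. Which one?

Decomposition 3

Decomposition 1: common = {B}, closure = {ABC} → lossless.
Decomposition 2: common = {BCE}, closure = {ABCE} → lossless.
Decomposition 3: common = {E}, closure = {ACE} → lossy.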